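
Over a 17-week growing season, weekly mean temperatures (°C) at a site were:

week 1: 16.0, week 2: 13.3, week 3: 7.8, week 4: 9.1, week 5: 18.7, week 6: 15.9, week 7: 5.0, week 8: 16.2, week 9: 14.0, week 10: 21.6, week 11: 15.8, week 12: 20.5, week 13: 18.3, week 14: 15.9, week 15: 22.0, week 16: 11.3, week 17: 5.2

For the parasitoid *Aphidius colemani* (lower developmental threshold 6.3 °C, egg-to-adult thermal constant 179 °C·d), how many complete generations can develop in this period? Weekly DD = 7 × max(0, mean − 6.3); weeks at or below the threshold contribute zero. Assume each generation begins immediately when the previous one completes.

Weekly DD (7 × max(0, T̄ − 6.3)): 67.9, 49.0, 10.5, 19.6, 86.8, 67.2, 0.0, 69.3, 53.9, 107.1, 66.5, 99.4, 84.0, 67.2, 109.9, 35.0, 0.0.
Season total = 993.3 DD.
Complete generations = ⌊993.3 / 179⌋ = 5.

5 generations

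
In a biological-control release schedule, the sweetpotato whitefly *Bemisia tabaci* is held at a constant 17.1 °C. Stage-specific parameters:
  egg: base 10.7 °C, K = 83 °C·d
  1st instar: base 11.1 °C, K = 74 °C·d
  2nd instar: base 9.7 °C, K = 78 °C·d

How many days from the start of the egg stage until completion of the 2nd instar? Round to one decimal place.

35.8 days

egg: 83 / (17.1 − 10.7) = 83 / 6.4 = 12.969 d.
1st instar: 74 / (17.1 − 11.1) = 74 / 6.0 = 12.333 d.
2nd instar: 78 / (17.1 − 9.7) = 78 / 7.4 = 10.541 d.
Sum = 35.843 ≈ 35.8 days.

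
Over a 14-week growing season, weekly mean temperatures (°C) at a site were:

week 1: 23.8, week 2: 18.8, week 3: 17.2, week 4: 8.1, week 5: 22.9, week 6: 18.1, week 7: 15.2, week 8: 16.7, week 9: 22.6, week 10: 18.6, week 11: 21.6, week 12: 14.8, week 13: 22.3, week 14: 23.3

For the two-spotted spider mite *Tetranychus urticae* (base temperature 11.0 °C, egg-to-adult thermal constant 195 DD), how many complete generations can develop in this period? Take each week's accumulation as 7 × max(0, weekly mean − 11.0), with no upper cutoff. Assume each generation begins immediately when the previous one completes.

Weekly DD (7 × max(0, T̄ − 11.0)): 89.6, 54.6, 43.4, 0.0, 83.3, 49.7, 29.4, 39.9, 81.2, 53.2, 74.2, 26.6, 79.1, 86.1.
Season total = 790.3 DD.
Complete generations = ⌊790.3 / 195⌋ = 4.

4 generations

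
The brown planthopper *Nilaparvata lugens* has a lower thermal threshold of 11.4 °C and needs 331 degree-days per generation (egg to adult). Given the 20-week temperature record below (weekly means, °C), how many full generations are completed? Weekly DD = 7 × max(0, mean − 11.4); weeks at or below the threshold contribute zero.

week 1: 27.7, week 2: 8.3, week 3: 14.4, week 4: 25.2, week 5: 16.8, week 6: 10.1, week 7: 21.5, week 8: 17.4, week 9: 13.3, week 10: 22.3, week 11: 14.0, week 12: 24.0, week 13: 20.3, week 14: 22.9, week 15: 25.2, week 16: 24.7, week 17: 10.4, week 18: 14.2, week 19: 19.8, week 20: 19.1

3 generations

Weekly DD (7 × max(0, T̄ − 11.4)): 114.1, 0.0, 21.0, 96.6, 37.8, 0.0, 70.7, 42.0, 13.3, 76.3, 18.2, 88.2, 62.3, 80.5, 96.6, 93.1, 0.0, 19.6, 58.8, 53.9.
Season total = 1043.0 DD.
Complete generations = ⌊1043.0 / 331⌋ = 3.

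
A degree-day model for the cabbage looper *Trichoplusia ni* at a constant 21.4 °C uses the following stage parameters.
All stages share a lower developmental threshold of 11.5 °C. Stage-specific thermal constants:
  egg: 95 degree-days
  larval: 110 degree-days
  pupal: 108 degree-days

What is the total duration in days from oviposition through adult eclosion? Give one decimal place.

Daily accumulation at 21.4 °C = 21.4 − 11.5 = 9.9 DD/day.
Total K = 95 + 110 + 108 = 313 DD.
Total duration = 313 / 9.9 = 31.616 ≈ 31.6 days.

31.6 days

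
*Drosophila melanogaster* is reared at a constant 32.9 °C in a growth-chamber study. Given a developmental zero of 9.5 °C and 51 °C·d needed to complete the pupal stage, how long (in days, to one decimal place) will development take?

Daily accumulation = 32.9 − 9.5 = 23.4 DD/day.
Duration = 51 / 23.4 = 2.179 ≈ 2.2 days.

2.2 days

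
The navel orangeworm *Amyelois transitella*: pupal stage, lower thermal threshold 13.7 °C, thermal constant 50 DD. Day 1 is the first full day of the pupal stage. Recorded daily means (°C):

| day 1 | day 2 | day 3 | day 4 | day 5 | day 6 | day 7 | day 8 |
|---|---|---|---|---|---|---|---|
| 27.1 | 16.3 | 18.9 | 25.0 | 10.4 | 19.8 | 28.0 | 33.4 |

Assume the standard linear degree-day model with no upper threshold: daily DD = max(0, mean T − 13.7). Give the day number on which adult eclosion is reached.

Daily DD above 13.7 °C: 13.4, 2.6, 5.2, 11.3, 0.0, 6.1, 14.3, 19.7.
Cumulative: 13.4, 16.0, 21.2, 32.5, 32.5, 38.6, 52.9, 72.6.
The total first reaches 50 DD on day 7.

day 7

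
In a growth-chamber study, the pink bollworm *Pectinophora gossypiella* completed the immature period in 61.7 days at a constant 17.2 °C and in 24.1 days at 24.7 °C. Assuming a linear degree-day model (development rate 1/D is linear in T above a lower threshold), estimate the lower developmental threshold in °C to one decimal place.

Under the model K = D·(T − T_b), so D₁·(T₁ − T_b) = D₂·(T₂ − T_b).
61.7·(17.2 − T_b) = 24.1·(24.7 − T_b)
T_b = (61.7·17.2 − 24.1·24.7) / (61.7 − 24.1) = 465.97 / 37.6 = 12.393 °C ≈ 12.4 °C.

12.4 °C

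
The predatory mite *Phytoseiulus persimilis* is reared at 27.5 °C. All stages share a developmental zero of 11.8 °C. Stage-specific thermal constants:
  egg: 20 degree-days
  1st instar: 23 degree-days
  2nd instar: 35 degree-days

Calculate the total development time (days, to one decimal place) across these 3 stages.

Daily accumulation at 27.5 °C = 27.5 − 11.8 = 15.7 DD/day.
Total K = 20 + 23 + 35 = 78 DD.
Total duration = 78 / 15.7 = 4.968 ≈ 5.0 days.

5.0 days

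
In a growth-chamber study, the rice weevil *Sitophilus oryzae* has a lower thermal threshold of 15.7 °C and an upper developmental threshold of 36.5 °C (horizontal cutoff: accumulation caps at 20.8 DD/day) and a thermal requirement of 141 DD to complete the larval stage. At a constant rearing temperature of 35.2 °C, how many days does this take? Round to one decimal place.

Daily accumulation = 35.2 − 15.7 = 19.5 DD/day.
Duration = 141 / 19.5 = 7.231 ≈ 7.2 days.

7.2 days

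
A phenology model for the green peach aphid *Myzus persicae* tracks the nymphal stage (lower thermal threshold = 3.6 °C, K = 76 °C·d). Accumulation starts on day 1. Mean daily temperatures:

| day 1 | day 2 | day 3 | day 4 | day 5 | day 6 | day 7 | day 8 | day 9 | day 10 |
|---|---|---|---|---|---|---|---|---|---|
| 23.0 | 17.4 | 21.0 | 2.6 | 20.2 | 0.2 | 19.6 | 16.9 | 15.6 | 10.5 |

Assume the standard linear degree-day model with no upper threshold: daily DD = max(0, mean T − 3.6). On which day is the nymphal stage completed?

Daily DD above 3.6 °C: 19.4, 13.8, 17.4, 0.0, 16.6, 0.0, 16.0, 13.3, 12.0, 6.9.
Cumulative: 19.4, 33.2, 50.6, 50.6, 67.2, 67.2, 83.2, 96.5, 108.5, 115.4.
The total first reaches 76 DD on day 7.

day 7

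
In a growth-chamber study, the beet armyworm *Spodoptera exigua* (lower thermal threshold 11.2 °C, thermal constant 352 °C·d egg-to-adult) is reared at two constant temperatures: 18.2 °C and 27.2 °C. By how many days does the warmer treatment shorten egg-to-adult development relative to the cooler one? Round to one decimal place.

28.3 days

At 18.2 °C: 352 / (18.2 − 11.2) = 352 / 7.0 = 50.286 d.
At 27.2 °C: 352 / (27.2 − 11.2) = 352 / 16.0 = 22.000 d.
Difference = |50.286 − 22.000| = 28.286 ≈ 28.3 days.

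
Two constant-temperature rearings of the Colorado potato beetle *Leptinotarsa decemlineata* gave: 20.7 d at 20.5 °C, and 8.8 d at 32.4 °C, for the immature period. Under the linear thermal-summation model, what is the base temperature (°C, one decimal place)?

11.7 °C

Equal thermal constants: D₁(T₁ − T_b) = D₂(T₂ − T_b).
20.7·(20.5 − T_b) = 8.8·(32.4 − T_b)
T_b = (20.7·20.5 − 8.8·32.4) / (20.7 − 8.8) = 139.23 / 11.9 = 11.700 °C ≈ 11.7 °C.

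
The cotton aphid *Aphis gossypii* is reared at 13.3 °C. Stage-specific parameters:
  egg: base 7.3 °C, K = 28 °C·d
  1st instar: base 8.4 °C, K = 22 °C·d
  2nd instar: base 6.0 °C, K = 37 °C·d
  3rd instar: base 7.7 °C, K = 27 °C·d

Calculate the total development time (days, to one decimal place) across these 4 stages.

19.0 days

egg: 28 / (13.3 − 7.3) = 28 / 6.0 = 4.667 d.
1st instar: 22 / (13.3 − 8.4) = 22 / 4.9 = 4.490 d.
2nd instar: 37 / (13.3 − 6.0) = 37 / 7.3 = 5.068 d.
3rd instar: 27 / (13.3 − 7.7) = 27 / 5.6 = 4.821 d.
Sum = 19.046 ≈ 19.0 days.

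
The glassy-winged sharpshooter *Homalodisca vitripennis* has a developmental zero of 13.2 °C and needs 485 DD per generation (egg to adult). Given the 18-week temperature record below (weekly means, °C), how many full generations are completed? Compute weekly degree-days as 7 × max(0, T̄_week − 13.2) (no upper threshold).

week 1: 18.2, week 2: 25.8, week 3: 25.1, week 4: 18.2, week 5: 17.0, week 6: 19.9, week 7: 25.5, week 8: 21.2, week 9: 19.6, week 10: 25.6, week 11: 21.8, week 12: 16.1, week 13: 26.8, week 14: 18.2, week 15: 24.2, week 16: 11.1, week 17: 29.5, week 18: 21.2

Weekly DD (7 × max(0, T̄ − 13.2)): 35.0, 88.2, 83.3, 35.0, 26.6, 46.9, 86.1, 56.0, 44.8, 86.8, 60.2, 20.3, 95.2, 35.0, 77.0, 0.0, 114.1, 56.0.
Season total = 1046.5 DD.
Complete generations = ⌊1046.5 / 485⌋ = 2.

2 generations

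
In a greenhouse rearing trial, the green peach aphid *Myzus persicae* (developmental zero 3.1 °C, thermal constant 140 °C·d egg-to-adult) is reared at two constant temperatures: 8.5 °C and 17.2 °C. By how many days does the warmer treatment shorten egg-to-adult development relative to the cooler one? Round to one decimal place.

At 8.5 °C: 140 / (8.5 − 3.1) = 140 / 5.4 = 25.926 d.
At 17.2 °C: 140 / (17.2 − 3.1) = 140 / 14.1 = 9.929 d.
Difference = |25.926 − 9.929| = 15.997 ≈ 16.0 days.

16.0 days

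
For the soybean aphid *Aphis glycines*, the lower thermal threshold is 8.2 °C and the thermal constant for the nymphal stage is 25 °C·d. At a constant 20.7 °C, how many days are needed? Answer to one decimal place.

2.0 days

Daily accumulation = 20.7 − 8.2 = 12.5 DD/day.
Duration = 25 / 12.5 = 2.000 ≈ 2.0 days.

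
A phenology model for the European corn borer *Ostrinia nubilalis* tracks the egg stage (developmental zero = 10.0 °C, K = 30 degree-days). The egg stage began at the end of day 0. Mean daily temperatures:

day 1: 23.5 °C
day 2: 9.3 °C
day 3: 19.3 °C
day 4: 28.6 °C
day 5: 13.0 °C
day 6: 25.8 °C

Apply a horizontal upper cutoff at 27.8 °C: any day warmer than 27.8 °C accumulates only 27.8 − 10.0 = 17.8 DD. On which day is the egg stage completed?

day 4

Daily DD above 10.0 °C (capped at 17.8): 13.5, 0.0, 9.3, 17.8, 3.0, 15.8.
Cumulative: 13.5, 13.5, 22.8, 40.6, 43.6, 59.4.
The total first reaches 30 DD on day 4.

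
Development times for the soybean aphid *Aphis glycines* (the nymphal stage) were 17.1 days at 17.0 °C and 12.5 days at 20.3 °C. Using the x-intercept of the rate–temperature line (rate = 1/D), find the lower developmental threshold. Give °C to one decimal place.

Under the model K = D·(T − T_b), so D₁·(T₁ − T_b) = D₂·(T₂ − T_b).
17.1·(17.0 − T_b) = 12.5·(20.3 − T_b)
T_b = (17.1·17.0 − 12.5·20.3) / (17.1 − 12.5) = 36.95 / 4.6 = 8.033 °C ≈ 8.0 °C.

8.0 °C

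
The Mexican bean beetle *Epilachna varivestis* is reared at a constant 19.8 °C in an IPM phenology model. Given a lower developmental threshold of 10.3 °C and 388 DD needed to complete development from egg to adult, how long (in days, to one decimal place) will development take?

40.8 days

Daily accumulation = 19.8 − 10.3 = 9.5 DD/day.
Duration = 388 / 9.5 = 40.842 ≈ 40.8 days.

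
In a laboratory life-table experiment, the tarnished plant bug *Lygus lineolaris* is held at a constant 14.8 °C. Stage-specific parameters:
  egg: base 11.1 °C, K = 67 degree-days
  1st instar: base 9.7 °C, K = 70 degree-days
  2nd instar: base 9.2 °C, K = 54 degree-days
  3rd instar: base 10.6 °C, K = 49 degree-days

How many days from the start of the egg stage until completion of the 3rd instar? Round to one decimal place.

egg: 67 / (14.8 − 11.1) = 67 / 3.7 = 18.108 d.
1st instar: 70 / (14.8 − 9.7) = 70 / 5.1 = 13.725 d.
2nd instar: 54 / (14.8 − 9.2) = 54 / 5.6 = 9.643 d.
3rd instar: 49 / (14.8 − 10.6) = 49 / 4.2 = 11.667 d.
Sum = 53.143 ≈ 53.1 days.

53.1 days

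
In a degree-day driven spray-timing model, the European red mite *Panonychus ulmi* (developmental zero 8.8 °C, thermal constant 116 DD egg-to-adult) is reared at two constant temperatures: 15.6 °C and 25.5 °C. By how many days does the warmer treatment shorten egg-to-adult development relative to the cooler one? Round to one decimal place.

10.1 days

At 15.6 °C: 116 / (15.6 − 8.8) = 116 / 6.8 = 17.059 d.
At 25.5 °C: 116 / (25.5 − 8.8) = 116 / 16.7 = 6.946 d.
Difference = |17.059 − 6.946| = 10.113 ≈ 10.1 days.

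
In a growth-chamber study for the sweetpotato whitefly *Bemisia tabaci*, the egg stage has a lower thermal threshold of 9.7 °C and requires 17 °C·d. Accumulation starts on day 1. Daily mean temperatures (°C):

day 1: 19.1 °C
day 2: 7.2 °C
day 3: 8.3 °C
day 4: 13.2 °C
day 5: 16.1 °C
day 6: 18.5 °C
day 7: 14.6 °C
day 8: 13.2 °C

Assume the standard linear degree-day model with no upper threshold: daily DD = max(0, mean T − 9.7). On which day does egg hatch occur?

day 5

Daily DD above 9.7 °C: 9.4, 0.0, 0.0, 3.5, 6.4, 8.8, 4.9, 3.5.
Cumulative: 9.4, 9.4, 9.4, 12.9, 19.3, 28.1, 33.0, 36.5.
The total first reaches 17 DD on day 5.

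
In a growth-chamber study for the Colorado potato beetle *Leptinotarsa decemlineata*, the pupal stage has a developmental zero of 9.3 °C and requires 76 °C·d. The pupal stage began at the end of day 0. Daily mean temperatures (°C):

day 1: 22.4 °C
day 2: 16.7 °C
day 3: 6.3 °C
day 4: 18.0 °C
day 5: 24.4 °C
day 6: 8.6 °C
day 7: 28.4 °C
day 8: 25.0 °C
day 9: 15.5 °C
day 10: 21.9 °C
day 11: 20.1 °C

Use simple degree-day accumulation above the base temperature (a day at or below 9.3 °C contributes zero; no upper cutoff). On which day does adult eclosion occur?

day 8

Daily DD above 9.3 °C: 13.1, 7.4, 0.0, 8.7, 15.1, 0.0, 19.1, 15.7, 6.2, 12.6, 10.8.
Cumulative: 13.1, 20.5, 20.5, 29.2, 44.3, 44.3, 63.4, 79.1, 85.3, 97.9, 108.7.
The total first reaches 76 DD on day 8.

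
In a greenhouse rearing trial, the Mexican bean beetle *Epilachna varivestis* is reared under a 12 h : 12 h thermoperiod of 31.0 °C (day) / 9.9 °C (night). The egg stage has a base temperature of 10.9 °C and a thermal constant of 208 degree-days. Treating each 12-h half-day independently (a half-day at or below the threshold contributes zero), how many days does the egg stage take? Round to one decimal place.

Day half: max(0, 31.0 − 10.9) × 0.5 = 20.1 × 0.5 = 10.05 DD.
Night half: max(0, 9.9 − 10.9) × 0.5 = 0.0 × 0.5 = 0.00 DD.
Per 24 h: 10.05 DD/day.
Duration = 208 / 10.05 = 20.697 ≈ 20.7 days.

20.7 days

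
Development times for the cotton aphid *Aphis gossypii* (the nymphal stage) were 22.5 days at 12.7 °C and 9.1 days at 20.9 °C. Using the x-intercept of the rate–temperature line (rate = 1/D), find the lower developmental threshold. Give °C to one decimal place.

7.1 °C

Linear rate model ⇒ the product D·(T − T_b) is constant across temperatures.
22.5·(12.7 − T_b) = 9.1·(20.9 − T_b)
T_b = (22.5·12.7 − 9.1·20.9) / (22.5 − 9.1) = 95.56 / 13.4 = 7.131 °C ≈ 7.1 °C.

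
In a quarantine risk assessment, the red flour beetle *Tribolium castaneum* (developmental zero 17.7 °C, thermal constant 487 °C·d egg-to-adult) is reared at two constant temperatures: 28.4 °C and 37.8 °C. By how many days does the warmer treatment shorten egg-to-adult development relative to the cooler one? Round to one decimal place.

21.3 days

At 28.4 °C: 487 / (28.4 − 17.7) = 487 / 10.7 = 45.514 d.
At 37.8 °C: 487 / (37.8 − 17.7) = 487 / 20.1 = 24.229 d.
Difference = |45.514 − 24.229| = 21.285 ≈ 21.3 days.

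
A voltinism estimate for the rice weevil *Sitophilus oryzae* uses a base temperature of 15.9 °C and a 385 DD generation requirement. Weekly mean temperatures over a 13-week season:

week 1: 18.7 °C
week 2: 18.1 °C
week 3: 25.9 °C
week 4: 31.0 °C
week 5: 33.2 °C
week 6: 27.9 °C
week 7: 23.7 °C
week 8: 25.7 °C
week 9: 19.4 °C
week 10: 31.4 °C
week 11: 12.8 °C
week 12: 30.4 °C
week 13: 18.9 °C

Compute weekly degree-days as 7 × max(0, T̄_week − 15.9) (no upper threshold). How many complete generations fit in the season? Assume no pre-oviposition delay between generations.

2 generations

Weekly DD (7 × max(0, T̄ − 15.9)): 19.6, 15.4, 70.0, 105.7, 121.1, 84.0, 54.6, 68.6, 24.5, 108.5, 0.0, 101.5, 21.0.
Season total = 794.5 DD.
Complete generations = ⌊794.5 / 385⌋ = 2.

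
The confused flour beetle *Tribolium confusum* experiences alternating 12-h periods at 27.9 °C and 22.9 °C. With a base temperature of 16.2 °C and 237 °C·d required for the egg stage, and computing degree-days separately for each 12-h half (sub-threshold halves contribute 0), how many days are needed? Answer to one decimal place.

25.8 days

Day half: max(0, 27.9 − 16.2) × 0.5 = 11.7 × 0.5 = 5.85 DD.
Night half: max(0, 22.9 − 16.2) × 0.5 = 6.7 × 0.5 = 3.35 DD.
Per 24 h: 9.20 DD/day.
Duration = 237 / 9.20 = 25.761 ≈ 25.8 days.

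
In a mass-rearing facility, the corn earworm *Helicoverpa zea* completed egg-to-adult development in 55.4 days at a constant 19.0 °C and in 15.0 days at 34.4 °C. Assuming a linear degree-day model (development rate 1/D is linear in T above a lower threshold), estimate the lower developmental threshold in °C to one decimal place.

Equal thermal constants: D₁(T₁ − T_b) = D₂(T₂ − T_b).
55.4·(19.0 − T_b) = 15.0·(34.4 − T_b)
T_b = (55.4·19.0 − 15.0·34.4) / (55.4 − 15.0) = 536.60 / 40.4 = 13.282 °C ≈ 13.3 °C.

13.3 °C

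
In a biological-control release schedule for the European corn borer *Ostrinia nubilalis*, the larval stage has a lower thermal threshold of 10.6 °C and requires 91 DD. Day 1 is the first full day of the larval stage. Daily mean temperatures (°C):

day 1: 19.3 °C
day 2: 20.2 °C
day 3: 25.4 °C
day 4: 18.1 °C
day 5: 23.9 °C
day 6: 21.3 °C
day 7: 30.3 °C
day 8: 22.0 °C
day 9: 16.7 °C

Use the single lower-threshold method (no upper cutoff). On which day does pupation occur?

Daily DD above 10.6 °C: 8.7, 9.6, 14.8, 7.5, 13.3, 10.7, 19.7, 11.4, 6.1.
Cumulative: 8.7, 18.3, 33.1, 40.6, 53.9, 64.6, 84.3, 95.7, 101.8.
The total first reaches 91 DD on day 8.

day 8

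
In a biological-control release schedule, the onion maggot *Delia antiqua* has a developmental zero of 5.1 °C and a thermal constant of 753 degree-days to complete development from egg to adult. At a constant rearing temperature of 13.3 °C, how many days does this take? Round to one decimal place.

Daily accumulation = 13.3 − 5.1 = 8.2 DD/day.
Duration = 753 / 8.2 = 91.829 ≈ 91.8 days.

91.8 days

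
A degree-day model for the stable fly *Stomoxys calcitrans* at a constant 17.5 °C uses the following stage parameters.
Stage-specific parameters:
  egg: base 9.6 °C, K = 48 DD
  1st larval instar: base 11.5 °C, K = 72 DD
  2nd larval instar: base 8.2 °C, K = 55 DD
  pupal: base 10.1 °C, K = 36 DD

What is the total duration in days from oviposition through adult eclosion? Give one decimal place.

28.9 days

egg: 48 / (17.5 − 9.6) = 48 / 7.9 = 6.076 d.
1st larval instar: 72 / (17.5 − 11.5) = 72 / 6.0 = 12.000 d.
2nd larval instar: 55 / (17.5 − 8.2) = 55 / 9.3 = 5.914 d.
pupal: 36 / (17.5 − 10.1) = 36 / 7.4 = 4.865 d.
Sum = 28.855 ≈ 28.9 days.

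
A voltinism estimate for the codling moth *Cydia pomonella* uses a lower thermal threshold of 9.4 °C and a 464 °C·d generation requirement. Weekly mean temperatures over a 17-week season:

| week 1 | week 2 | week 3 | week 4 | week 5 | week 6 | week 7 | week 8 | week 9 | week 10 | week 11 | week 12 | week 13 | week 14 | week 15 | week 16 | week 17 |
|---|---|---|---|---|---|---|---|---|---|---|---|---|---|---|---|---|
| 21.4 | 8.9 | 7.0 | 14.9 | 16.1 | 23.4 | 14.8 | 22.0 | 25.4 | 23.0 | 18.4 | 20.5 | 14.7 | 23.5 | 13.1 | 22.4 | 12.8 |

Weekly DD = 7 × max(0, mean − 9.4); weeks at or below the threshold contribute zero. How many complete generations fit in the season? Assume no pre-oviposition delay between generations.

Weekly DD (7 × max(0, T̄ − 9.4)): 84.0, 0.0, 0.0, 38.5, 46.9, 98.0, 37.8, 88.2, 112.0, 95.2, 63.0, 77.7, 37.1, 98.7, 25.9, 91.0, 23.8.
Season total = 1017.8 DD.
Complete generations = ⌊1017.8 / 464⌋ = 2.

2 generations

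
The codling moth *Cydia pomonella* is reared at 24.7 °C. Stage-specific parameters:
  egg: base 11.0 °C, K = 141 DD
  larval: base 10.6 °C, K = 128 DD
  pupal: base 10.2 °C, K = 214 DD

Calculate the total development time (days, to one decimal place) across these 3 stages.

egg: 141 / (24.7 − 11.0) = 141 / 13.7 = 10.292 d.
larval: 128 / (24.7 − 10.6) = 128 / 14.1 = 9.078 d.
pupal: 214 / (24.7 − 10.2) = 214 / 14.5 = 14.759 d.
Sum = 34.129 ≈ 34.1 days.

34.1 days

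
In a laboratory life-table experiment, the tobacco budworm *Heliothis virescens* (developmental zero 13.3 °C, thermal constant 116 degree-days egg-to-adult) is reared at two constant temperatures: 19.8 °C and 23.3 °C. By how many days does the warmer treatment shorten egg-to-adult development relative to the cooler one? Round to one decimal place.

6.2 days

At 19.8 °C: 116 / (19.8 − 13.3) = 116 / 6.5 = 17.846 d.
At 23.3 °C: 116 / (23.3 − 13.3) = 116 / 10.0 = 11.600 d.
Difference = |17.846 − 11.600| = 6.246 ≈ 6.2 days.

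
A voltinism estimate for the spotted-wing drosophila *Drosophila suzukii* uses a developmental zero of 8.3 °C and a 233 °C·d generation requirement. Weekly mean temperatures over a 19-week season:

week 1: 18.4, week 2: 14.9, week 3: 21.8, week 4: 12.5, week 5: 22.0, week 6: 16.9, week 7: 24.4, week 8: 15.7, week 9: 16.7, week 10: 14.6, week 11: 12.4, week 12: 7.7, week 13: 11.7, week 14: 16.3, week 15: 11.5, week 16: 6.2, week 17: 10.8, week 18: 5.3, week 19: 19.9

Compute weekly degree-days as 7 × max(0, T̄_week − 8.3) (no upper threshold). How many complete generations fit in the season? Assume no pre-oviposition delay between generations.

Weekly DD (7 × max(0, T̄ − 8.3)): 70.7, 46.2, 94.5, 29.4, 95.9, 60.2, 112.7, 51.8, 58.8, 44.1, 28.7, 0.0, 23.8, 56.0, 22.4, 0.0, 17.5, 0.0, 81.2.
Season total = 893.9 DD.
Complete generations = ⌊893.9 / 233⌋ = 3.

3 generations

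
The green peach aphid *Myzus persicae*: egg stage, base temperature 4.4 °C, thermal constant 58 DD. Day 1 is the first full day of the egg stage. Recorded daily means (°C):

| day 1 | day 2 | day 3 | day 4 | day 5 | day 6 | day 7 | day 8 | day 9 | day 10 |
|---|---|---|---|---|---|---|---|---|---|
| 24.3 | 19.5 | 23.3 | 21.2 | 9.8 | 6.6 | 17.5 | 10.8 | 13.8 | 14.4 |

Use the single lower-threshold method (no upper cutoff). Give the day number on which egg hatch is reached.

Daily DD above 4.4 °C: 19.9, 15.1, 18.9, 16.8, 5.4, 2.2, 13.1, 6.4, 9.4, 10.0.
Cumulative: 19.9, 35.0, 53.9, 70.7, 76.1, 78.3, 91.4, 97.8, 107.2, 117.2.
The total first reaches 58 DD on day 4.

day 4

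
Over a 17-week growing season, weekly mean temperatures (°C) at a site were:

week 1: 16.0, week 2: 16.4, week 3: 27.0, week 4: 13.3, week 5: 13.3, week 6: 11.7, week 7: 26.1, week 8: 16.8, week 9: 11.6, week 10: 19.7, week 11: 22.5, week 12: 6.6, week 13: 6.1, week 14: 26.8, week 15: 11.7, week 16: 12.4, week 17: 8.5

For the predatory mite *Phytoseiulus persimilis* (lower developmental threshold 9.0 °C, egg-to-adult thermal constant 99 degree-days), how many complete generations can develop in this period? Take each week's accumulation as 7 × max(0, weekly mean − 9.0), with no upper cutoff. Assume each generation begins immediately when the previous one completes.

8 generations

Weekly DD (7 × max(0, T̄ − 9.0)): 49.0, 51.8, 126.0, 30.1, 30.1, 18.9, 119.7, 54.6, 18.2, 74.9, 94.5, 0.0, 0.0, 124.6, 18.9, 23.8, 0.0.
Season total = 835.1 DD.
Complete generations = ⌊835.1 / 99⌋ = 8.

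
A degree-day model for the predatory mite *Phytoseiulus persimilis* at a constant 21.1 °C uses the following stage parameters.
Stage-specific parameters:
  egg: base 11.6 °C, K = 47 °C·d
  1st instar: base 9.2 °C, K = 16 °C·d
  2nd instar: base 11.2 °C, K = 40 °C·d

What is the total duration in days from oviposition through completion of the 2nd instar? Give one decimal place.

egg: 47 / (21.1 − 11.6) = 47 / 9.5 = 4.947 d.
1st instar: 16 / (21.1 − 9.2) = 16 / 11.9 = 1.345 d.
2nd instar: 40 / (21.1 − 11.2) = 40 / 9.9 = 4.040 d.
Sum = 10.332 ≈ 10.3 days.

10.3 days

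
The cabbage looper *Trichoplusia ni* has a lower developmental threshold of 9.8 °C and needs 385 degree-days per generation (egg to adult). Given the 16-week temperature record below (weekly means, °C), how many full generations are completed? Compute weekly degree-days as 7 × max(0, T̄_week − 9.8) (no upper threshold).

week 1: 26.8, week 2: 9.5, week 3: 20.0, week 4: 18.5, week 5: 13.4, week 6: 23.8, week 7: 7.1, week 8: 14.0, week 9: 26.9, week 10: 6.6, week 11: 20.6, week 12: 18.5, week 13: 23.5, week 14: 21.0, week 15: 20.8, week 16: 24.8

Weekly DD (7 × max(0, T̄ − 9.8)): 119.0, 0.0, 71.4, 60.9, 25.2, 98.0, 0.0, 29.4, 119.7, 0.0, 75.6, 60.9, 95.9, 78.4, 77.0, 105.0.
Season total = 1016.4 DD.
Complete generations = ⌊1016.4 / 385⌋ = 2.

2 generations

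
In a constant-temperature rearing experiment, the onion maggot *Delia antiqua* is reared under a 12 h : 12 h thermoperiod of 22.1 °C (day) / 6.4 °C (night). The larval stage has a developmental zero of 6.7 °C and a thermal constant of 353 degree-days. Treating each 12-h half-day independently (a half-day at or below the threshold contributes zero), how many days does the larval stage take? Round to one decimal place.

Day half: max(0, 22.1 − 6.7) × 0.5 = 15.4 × 0.5 = 7.70 DD.
Night half: max(0, 6.4 − 6.7) × 0.5 = 0.0 × 0.5 = 0.00 DD.
Per 24 h: 7.70 DD/day.
Duration = 353 / 7.70 = 45.844 ≈ 45.8 days.

45.8 days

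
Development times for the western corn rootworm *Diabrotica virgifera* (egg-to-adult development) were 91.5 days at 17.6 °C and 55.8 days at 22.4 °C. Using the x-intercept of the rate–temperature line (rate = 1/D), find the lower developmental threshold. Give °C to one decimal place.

10.1 °C

Linear rate model ⇒ the product D·(T − T_b) is constant across temperatures.
91.5·(17.6 − T_b) = 55.8·(22.4 − T_b)
T_b = (91.5·17.6 − 55.8·22.4) / (91.5 − 55.8) = 360.48 / 35.7 = 10.097 °C ≈ 10.1 °C.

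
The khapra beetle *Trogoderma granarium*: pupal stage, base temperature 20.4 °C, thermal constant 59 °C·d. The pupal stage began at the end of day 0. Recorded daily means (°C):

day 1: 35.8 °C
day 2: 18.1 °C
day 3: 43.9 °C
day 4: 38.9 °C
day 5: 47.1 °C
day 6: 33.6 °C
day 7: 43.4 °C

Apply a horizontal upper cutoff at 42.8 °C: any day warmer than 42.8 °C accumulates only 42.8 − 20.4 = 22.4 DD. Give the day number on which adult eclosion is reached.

day 5

Daily DD above 20.4 °C (capped at 22.4): 15.4, 0.0, 22.4, 18.5, 22.4, 13.2, 22.4.
Cumulative: 15.4, 15.4, 37.8, 56.3, 78.7, 91.9, 114.3.
The total first reaches 59 DD on day 5.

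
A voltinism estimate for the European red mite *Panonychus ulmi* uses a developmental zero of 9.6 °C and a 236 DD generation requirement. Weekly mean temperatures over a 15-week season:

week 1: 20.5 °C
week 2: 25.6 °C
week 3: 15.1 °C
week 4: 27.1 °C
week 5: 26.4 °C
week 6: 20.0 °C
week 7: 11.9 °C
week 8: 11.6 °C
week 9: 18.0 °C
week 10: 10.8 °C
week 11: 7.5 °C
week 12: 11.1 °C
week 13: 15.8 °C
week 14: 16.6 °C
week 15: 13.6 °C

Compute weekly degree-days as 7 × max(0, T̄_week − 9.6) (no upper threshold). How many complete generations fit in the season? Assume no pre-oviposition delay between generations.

3 generations

Weekly DD (7 × max(0, T̄ − 9.6)): 76.3, 112.0, 38.5, 122.5, 117.6, 72.8, 16.1, 14.0, 58.8, 8.4, 0.0, 10.5, 43.4, 49.0, 28.0.
Season total = 767.9 DD.
Complete generations = ⌊767.9 / 236⌋ = 3.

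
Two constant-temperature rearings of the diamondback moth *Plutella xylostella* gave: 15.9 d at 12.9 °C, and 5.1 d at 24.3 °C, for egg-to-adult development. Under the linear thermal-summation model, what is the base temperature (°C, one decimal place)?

Under the model K = D·(T − T_b), so D₁·(T₁ − T_b) = D₂·(T₂ − T_b).
15.9·(12.9 − T_b) = 5.1·(24.3 − T_b)
T_b = (15.9·12.9 − 5.1·24.3) / (15.9 − 5.1) = 81.18 / 10.8 = 7.517 °C ≈ 7.5 °C.

7.5 °C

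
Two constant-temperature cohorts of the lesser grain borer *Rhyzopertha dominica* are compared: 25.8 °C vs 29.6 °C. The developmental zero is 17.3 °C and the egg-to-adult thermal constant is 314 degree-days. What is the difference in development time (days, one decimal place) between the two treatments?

At 25.8 °C: 314 / (25.8 − 17.3) = 314 / 8.5 = 36.941 d.
At 29.6 °C: 314 / (29.6 − 17.3) = 314 / 12.3 = 25.528 d.
Difference = |36.941 − 25.528| = 11.413 ≈ 11.4 days.

11.4 days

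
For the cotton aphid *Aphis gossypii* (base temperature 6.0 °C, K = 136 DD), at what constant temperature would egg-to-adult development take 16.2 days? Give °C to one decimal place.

Required daily accumulation = 136 / 16.2 = 8.395 DD/day.
T = T_base + 8.395 = 6.0 + 8.395 = 14.395 ≈ 14.4 °C.

14.4 °C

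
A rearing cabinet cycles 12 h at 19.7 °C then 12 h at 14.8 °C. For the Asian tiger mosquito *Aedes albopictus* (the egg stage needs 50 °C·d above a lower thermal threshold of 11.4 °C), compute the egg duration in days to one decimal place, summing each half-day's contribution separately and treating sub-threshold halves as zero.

Day half: max(0, 19.7 − 11.4) × 0.5 = 8.3 × 0.5 = 4.15 DD.
Night half: max(0, 14.8 − 11.4) × 0.5 = 3.4 × 0.5 = 1.70 DD.
Per 24 h: 5.85 DD/day.
Duration = 50 / 5.85 = 8.547 ≈ 8.5 days.

8.5 days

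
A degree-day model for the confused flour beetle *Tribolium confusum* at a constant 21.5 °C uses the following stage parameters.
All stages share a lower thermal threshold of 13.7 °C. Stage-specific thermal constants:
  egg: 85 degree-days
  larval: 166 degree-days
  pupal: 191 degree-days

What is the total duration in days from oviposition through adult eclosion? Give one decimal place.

Daily accumulation at 21.5 °C = 21.5 − 13.7 = 7.8 DD/day.
Total K = 85 + 166 + 191 = 442 DD.
Total duration = 442 / 7.8 = 56.667 ≈ 56.7 days.

56.7 days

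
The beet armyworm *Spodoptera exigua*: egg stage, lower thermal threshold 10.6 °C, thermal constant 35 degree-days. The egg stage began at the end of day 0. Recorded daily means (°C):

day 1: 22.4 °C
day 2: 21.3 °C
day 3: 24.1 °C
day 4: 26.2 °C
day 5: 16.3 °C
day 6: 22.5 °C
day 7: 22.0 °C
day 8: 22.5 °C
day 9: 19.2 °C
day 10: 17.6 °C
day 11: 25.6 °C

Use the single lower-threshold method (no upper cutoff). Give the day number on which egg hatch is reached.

day 3

Daily DD above 10.6 °C: 11.8, 10.7, 13.5, 15.6, 5.7, 11.9, 11.4, 11.9, 8.6, 7.0, 15.0.
Cumulative: 11.8, 22.5, 36.0, 51.6, 57.3, 69.2, 80.6, 92.5, 101.1, 108.1, 123.1.
The total first reaches 35 DD on day 3.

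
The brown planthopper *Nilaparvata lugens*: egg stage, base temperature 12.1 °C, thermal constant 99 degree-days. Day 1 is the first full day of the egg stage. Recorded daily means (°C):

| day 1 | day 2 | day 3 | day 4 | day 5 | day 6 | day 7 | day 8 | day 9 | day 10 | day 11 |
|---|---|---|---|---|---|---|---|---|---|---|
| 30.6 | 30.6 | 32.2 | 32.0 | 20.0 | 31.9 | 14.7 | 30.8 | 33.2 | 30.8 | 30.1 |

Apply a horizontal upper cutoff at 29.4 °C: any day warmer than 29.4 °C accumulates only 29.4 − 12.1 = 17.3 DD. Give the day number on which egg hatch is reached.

day 8

Daily DD above 12.1 °C (capped at 17.3): 17.3, 17.3, 17.3, 17.3, 7.9, 17.3, 2.6, 17.3, 17.3, 17.3, 17.3.
Cumulative: 17.3, 34.6, 51.9, 69.2, 77.1, 94.4, 97.0, 114.3, 131.6, 148.9, 166.2.
The total first reaches 99 DD on day 8.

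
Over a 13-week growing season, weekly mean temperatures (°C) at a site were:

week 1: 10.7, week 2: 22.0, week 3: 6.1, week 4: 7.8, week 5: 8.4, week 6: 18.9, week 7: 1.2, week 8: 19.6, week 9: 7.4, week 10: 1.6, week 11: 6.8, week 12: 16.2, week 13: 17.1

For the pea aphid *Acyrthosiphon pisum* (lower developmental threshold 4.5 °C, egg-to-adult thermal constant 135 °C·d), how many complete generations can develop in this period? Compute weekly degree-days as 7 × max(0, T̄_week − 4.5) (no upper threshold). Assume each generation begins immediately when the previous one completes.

4 generations

Weekly DD (7 × max(0, T̄ − 4.5)): 43.4, 122.5, 11.2, 23.1, 27.3, 100.8, 0.0, 105.7, 20.3, 0.0, 16.1, 81.9, 88.2.
Season total = 640.5 DD.
Complete generations = ⌊640.5 / 135⌋ = 4.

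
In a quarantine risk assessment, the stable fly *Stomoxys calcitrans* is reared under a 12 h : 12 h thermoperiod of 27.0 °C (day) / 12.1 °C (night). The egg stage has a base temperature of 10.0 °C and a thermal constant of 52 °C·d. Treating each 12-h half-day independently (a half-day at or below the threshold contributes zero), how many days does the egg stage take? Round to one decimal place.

Day half: max(0, 27.0 − 10.0) × 0.5 = 17.0 × 0.5 = 8.50 DD.
Night half: max(0, 12.1 − 10.0) × 0.5 = 2.1 × 0.5 = 1.05 DD.
Per 24 h: 9.55 DD/day.
Duration = 52 / 9.55 = 5.445 ≈ 5.4 days.

5.4 days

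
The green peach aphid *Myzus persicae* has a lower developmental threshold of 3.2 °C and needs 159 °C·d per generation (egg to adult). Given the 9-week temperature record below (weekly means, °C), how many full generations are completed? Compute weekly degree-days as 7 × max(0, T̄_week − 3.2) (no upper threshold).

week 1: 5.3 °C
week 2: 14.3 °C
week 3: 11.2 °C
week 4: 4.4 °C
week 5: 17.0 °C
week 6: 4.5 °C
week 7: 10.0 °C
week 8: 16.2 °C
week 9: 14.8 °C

3 generations

Weekly DD (7 × max(0, T̄ − 3.2)): 14.7, 77.7, 56.0, 8.4, 96.6, 9.1, 47.6, 91.0, 81.2.
Season total = 482.3 DD.
Complete generations = ⌊482.3 / 159⌋ = 3.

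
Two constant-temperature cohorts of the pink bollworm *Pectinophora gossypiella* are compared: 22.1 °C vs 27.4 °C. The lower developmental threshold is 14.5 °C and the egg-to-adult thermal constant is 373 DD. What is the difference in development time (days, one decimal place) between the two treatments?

20.2 days

At 22.1 °C: 373 / (22.1 − 14.5) = 373 / 7.6 = 49.079 d.
At 27.4 °C: 373 / (27.4 − 14.5) = 373 / 12.9 = 28.915 d.
Difference = |49.079 − 28.915| = 20.164 ≈ 20.2 days.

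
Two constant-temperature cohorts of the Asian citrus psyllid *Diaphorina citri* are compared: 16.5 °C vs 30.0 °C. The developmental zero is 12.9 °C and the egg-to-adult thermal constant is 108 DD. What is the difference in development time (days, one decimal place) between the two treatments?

23.7 days

At 16.5 °C: 108 / (16.5 − 12.9) = 108 / 3.6 = 30.000 d.
At 30.0 °C: 108 / (30.0 − 12.9) = 108 / 17.1 = 6.316 d.
Difference = |30.000 − 6.316| = 23.684 ≈ 23.7 days.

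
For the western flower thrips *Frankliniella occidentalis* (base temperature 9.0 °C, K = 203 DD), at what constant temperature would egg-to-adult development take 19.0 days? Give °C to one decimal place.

Required daily accumulation = 203 / 19.0 = 10.684 DD/day.
T = T_base + 10.684 = 9.0 + 10.684 = 19.684 ≈ 19.7 °C.

19.7 °C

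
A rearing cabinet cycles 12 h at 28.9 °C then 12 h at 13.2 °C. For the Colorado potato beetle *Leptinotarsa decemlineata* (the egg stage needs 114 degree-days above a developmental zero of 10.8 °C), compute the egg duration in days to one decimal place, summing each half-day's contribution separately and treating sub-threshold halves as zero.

Day half: max(0, 28.9 − 10.8) × 0.5 = 18.1 × 0.5 = 9.05 DD.
Night half: max(0, 13.2 − 10.8) × 0.5 = 2.4 × 0.5 = 1.20 DD.
Per 24 h: 10.25 DD/day.
Duration = 114 / 10.25 = 11.122 ≈ 11.1 days.

11.1 days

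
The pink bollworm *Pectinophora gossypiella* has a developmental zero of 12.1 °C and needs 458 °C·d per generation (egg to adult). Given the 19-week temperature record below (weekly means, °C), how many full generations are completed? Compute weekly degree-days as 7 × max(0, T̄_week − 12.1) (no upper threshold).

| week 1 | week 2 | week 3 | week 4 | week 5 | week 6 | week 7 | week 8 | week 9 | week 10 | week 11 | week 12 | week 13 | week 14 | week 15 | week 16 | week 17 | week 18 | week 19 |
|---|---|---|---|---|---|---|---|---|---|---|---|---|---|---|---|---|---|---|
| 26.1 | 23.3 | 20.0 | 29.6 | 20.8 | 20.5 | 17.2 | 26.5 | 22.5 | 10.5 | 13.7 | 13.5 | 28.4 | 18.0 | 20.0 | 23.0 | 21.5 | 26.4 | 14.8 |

2 generations

Weekly DD (7 × max(0, T̄ − 12.1)): 98.0, 78.4, 55.3, 122.5, 60.9, 58.8, 35.7, 100.8, 72.8, 0.0, 11.2, 9.8, 114.1, 41.3, 55.3, 76.3, 65.8, 100.1, 18.9.
Season total = 1176.0 DD.
Complete generations = ⌊1176.0 / 458⌋ = 2.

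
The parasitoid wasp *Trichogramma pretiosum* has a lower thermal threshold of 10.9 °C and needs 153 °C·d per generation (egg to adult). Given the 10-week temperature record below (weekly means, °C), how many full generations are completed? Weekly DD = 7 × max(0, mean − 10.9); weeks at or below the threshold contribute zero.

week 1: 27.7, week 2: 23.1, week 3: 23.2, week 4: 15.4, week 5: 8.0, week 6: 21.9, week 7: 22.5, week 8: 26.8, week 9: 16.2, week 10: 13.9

Weekly DD (7 × max(0, T̄ − 10.9)): 117.6, 85.4, 86.1, 31.5, 0.0, 77.0, 81.2, 111.3, 37.1, 21.0.
Season total = 648.2 DD.
Complete generations = ⌊648.2 / 153⌋ = 4.

4 generations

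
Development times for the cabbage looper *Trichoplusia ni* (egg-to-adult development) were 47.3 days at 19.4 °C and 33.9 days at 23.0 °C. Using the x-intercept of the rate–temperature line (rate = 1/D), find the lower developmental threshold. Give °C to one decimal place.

Linear rate model ⇒ the product D·(T − T_b) is constant across temperatures.
47.3·(19.4 − T_b) = 33.9·(23.0 − T_b)
T_b = (47.3·19.4 − 33.9·23.0) / (47.3 − 33.9) = 137.92 / 13.4 = 10.293 °C ≈ 10.3 °C.

10.3 °C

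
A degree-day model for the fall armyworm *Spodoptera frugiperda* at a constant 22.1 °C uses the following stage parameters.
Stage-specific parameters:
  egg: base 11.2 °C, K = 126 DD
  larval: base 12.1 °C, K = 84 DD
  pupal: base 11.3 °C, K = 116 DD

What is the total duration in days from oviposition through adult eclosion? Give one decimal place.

30.7 days

egg: 126 / (22.1 − 11.2) = 126 / 10.9 = 11.560 d.
larval: 84 / (22.1 − 12.1) = 84 / 10.0 = 8.400 d.
pupal: 116 / (22.1 − 11.3) = 116 / 10.8 = 10.741 d.
Sum = 30.700 ≈ 30.7 days.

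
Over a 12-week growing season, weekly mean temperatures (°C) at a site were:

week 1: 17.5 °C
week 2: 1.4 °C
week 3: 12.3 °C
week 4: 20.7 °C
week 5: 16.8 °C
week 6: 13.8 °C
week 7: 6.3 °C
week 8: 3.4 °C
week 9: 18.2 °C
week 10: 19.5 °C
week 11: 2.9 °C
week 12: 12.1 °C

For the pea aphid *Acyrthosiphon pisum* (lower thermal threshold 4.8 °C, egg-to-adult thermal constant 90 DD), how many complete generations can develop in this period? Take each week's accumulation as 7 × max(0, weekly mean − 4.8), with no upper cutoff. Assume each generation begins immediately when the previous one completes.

Weekly DD (7 × max(0, T̄ − 4.8)): 88.9, 0.0, 52.5, 111.3, 84.0, 63.0, 10.5, 0.0, 93.8, 102.9, 0.0, 51.1.
Season total = 658.0 DD.
Complete generations = ⌊658.0 / 90⌋ = 7.

7 generations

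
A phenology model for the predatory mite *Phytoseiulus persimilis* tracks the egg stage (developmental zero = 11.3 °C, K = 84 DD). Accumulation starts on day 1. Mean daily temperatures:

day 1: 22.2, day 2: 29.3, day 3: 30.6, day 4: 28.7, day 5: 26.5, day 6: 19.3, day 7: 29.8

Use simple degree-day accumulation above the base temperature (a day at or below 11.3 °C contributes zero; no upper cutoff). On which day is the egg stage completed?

Daily DD above 11.3 °C: 10.9, 18.0, 19.3, 17.4, 15.2, 8.0, 18.5.
Cumulative: 10.9, 28.9, 48.2, 65.6, 80.8, 88.8, 107.3.
The total first reaches 84 DD on day 6.

day 6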